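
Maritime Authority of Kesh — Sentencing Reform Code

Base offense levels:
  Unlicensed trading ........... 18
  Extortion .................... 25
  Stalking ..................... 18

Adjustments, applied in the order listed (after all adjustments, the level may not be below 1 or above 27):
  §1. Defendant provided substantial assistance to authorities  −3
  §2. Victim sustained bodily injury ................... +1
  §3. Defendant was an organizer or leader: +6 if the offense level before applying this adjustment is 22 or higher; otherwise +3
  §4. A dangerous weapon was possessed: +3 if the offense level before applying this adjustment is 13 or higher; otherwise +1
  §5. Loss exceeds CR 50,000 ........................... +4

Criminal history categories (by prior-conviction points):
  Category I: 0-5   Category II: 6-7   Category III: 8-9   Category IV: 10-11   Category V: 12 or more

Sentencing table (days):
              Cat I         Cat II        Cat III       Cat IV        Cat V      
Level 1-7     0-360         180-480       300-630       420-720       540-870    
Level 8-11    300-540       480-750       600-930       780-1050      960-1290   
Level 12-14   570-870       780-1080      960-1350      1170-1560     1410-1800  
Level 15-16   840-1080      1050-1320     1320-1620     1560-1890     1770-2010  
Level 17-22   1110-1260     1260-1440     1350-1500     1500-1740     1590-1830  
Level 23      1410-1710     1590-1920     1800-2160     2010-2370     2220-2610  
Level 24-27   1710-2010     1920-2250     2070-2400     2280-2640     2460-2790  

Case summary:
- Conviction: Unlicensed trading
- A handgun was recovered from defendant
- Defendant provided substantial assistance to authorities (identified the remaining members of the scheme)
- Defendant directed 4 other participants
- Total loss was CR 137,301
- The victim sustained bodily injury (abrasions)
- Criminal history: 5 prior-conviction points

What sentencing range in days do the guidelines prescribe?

Base offense level for unlicensed trading: 18.
§1 applies: 18 − 3 = 15.
§2 applies: 15 + 1 = 16.
§3 applies (level before this adjustment is 16 < 22, so +3): 16 + 3 = 19.
§4 applies (level before this adjustment is 19 ≥ 13, so +3): 19 + 3 = 22.
§5 applies: 22 + 4 = 26.
Final offense level: 26.
Criminal history: 5 prior points → Category I (0-5).
Level 26 falls in the 24-27 band.
Grid: Level 24-27 × Category I = 1710-2010 days.

1710-2010 days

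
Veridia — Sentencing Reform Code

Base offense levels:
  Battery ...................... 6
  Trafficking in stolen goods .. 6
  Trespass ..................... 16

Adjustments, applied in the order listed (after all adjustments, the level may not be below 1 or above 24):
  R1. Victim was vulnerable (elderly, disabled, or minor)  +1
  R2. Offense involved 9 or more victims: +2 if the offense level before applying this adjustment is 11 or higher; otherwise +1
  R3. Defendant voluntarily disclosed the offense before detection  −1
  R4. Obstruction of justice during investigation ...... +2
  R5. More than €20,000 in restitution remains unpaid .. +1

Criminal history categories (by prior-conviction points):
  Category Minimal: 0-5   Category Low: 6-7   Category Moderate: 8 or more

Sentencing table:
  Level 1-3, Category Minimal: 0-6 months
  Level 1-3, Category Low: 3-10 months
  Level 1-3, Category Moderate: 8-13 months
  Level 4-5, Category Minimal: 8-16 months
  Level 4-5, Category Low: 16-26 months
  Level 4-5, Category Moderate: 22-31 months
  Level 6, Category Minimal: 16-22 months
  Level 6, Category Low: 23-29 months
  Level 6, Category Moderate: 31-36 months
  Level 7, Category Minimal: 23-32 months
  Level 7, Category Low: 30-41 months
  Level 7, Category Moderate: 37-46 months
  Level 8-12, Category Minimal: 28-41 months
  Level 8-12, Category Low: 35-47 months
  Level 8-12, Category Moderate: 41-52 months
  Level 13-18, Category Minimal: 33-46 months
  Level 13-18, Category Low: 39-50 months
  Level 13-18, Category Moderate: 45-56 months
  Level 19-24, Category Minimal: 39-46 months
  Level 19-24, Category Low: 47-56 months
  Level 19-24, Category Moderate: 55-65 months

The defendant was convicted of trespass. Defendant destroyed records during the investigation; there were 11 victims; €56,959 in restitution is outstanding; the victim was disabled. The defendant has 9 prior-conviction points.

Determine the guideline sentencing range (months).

55-65 months

Base offense level for trespass: 16.
R1 applies: 16 + 1 = 17.
R2 applies (level before this adjustment is 17 ≥ 11, so +2): 17 + 2 = 19.
R4 applies: 19 + 2 = 21.
R5 applies: 21 + 1 = 22.
Final offense level: 22.
Criminal history: 9 prior points → Category Moderate (8+).
Level 22 falls in the 19-24 band.
Grid: Level 19-24 × Category Moderate = 55-65 months.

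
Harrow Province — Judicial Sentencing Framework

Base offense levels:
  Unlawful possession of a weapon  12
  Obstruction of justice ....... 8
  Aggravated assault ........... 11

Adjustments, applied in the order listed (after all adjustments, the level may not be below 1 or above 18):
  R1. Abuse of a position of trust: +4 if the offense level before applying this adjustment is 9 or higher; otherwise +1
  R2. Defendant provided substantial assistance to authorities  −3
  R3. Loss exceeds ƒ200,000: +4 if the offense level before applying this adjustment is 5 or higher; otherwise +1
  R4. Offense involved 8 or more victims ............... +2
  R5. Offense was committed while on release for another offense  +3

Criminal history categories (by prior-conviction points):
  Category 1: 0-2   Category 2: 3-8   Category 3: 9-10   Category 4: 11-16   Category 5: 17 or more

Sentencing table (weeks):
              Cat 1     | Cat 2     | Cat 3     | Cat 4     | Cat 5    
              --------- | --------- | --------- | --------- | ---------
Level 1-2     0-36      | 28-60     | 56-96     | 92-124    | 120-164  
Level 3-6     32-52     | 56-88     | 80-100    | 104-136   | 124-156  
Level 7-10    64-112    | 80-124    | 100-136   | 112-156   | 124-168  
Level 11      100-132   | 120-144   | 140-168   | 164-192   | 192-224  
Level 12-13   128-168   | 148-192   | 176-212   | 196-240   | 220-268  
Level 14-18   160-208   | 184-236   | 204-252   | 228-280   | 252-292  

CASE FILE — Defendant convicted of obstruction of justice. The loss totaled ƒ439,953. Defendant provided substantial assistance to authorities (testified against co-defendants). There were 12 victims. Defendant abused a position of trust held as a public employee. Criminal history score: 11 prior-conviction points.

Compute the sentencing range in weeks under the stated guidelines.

Base offense level for obstruction of justice: 8.
R1 applies (level before this adjustment is 8 < 9, so +1): 8 + 1 = 9.
R2 applies: 9 − 3 = 6.
R3 applies (level before this adjustment is 6 ≥ 5, so +4): 6 + 4 = 10.
R4 applies: 10 + 2 = 12.
Final offense level: 12.
Criminal history: 11 prior points → Category 4 (11-16).
Level 12 falls in the 12-13 band.
Grid: Level 12-13 × Category 4 = 196-240 weeks.

196-240 weeks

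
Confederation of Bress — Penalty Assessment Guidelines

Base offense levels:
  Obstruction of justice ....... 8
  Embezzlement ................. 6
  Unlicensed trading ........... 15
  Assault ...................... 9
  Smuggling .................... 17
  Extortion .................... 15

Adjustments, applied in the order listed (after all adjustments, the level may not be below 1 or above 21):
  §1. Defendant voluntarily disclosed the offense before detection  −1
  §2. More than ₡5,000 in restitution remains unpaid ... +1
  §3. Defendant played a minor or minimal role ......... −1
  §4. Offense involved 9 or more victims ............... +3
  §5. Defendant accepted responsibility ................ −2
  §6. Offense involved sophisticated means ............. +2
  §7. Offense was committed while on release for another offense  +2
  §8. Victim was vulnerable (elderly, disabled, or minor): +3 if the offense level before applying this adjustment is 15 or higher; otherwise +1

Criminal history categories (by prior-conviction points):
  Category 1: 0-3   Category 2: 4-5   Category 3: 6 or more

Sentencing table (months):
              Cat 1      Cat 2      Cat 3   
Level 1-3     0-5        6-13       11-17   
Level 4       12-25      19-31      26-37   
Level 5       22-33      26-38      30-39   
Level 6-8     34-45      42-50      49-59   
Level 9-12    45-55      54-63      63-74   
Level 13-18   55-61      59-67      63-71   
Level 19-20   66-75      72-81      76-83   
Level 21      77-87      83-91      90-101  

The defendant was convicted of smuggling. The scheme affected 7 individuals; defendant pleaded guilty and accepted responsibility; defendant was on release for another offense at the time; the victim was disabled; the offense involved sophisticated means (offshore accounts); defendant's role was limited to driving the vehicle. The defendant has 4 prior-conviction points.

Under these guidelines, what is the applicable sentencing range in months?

83-91 months

Base offense level for smuggling: 17.
§1 does not apply.
§2 does not apply.
§3 applies: 17 − 1 = 16.
§4 does not apply.
§5 applies: 16 − 2 = 14.
§6 applies: 14 + 2 = 16.
§7 applies: 16 + 2 = 18.
§8 applies (level before this adjustment is 18 ≥ 15, so +3): 18 + 3 = 21.
Final offense level: 21.
Criminal history: 4 prior points → Category 2 (4-5).
Level 21 falls in the 21 band.
Grid: Level 21 × Category 2 = 83-91 months.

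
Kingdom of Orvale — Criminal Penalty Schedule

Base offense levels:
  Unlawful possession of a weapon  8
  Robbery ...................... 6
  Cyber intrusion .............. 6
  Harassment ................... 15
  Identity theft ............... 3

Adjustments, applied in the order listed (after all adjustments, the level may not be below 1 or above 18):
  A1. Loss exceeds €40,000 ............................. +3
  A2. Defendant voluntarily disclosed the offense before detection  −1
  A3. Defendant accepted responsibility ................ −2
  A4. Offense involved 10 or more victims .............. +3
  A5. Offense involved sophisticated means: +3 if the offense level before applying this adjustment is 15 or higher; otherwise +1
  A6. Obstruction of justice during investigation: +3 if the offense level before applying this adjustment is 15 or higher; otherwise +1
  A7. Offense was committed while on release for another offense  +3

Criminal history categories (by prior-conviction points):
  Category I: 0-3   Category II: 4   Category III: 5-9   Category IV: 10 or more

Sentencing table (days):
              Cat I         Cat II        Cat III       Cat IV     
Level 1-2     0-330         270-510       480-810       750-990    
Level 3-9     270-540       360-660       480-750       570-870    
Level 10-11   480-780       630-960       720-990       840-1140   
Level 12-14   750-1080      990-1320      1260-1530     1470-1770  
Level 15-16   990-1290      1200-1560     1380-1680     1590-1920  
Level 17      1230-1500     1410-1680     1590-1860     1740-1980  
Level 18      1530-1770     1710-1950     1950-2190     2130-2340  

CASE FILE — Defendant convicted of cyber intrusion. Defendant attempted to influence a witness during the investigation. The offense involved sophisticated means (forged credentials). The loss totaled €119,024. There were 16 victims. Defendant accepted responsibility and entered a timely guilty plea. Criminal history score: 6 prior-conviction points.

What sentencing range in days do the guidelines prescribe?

Base offense level for cyber intrusion: 6.
A1 applies: 6 + 3 = 9.
A3 applies: 9 − 2 = 7.
A4 applies: 7 + 3 = 10.
A5 applies (level before this adjustment is 10 < 15, so +1): 10 + 1 = 11.
A6 applies (level before this adjustment is 11 < 15, so +1): 11 + 1 = 12.
Final offense level: 12.
Criminal history: 6 prior points → Category III (5-9).
Level 12 falls in the 12-14 band.
Grid: Level 12-14 × Category III = 1260-1530 days.

1260-1530 days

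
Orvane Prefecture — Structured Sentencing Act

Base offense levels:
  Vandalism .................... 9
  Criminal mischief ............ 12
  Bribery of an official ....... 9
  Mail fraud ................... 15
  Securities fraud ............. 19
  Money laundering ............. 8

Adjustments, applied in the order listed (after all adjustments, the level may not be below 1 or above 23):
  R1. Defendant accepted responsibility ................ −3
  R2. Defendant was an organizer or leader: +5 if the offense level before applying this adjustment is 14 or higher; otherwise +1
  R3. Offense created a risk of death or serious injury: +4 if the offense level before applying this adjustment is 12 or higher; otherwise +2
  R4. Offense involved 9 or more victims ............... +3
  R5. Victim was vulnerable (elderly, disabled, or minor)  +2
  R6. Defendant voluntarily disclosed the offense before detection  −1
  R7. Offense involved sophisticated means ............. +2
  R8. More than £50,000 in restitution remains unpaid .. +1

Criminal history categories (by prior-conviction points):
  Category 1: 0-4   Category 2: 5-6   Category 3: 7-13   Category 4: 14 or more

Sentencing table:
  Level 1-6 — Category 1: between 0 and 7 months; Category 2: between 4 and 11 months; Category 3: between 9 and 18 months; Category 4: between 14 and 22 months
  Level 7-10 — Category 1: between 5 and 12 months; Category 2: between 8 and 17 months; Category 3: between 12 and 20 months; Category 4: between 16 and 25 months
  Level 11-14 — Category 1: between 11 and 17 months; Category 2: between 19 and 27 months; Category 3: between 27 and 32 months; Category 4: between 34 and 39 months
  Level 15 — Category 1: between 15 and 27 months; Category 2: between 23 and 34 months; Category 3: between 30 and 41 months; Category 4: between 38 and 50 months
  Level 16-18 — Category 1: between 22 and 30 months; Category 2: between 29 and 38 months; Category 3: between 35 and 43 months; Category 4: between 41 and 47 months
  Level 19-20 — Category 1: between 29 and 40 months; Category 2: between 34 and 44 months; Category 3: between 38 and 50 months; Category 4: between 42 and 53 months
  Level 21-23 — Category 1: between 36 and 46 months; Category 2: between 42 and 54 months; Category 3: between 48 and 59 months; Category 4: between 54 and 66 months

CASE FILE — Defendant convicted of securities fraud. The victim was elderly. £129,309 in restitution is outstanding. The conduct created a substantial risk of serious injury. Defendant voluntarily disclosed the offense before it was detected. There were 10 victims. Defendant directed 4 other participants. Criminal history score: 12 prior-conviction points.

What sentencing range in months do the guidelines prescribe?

48-59 months

Base offense level for securities fraud: 19.
R2 applies (level before this adjustment is 19 ≥ 14, so +5): 19 + 5 = 24.
R3 applies (level before this adjustment is 24 ≥ 12, so +4): 24 + 4 = 28.
R4 applies: 28 + 3 = 31.
R5 applies: 31 + 2 = 33.
R6 applies: 33 − 1 = 32.
R8 applies: 32 + 1 = 33.
Level 33 exceeds the maximum of 23; capped at 23.
Final offense level: 23.
Criminal history: 12 prior points → Category 3 (7-13).
Level 23 falls in the 21-23 band.
Grid: Level 21-23 × Category 3 = 48-59 months.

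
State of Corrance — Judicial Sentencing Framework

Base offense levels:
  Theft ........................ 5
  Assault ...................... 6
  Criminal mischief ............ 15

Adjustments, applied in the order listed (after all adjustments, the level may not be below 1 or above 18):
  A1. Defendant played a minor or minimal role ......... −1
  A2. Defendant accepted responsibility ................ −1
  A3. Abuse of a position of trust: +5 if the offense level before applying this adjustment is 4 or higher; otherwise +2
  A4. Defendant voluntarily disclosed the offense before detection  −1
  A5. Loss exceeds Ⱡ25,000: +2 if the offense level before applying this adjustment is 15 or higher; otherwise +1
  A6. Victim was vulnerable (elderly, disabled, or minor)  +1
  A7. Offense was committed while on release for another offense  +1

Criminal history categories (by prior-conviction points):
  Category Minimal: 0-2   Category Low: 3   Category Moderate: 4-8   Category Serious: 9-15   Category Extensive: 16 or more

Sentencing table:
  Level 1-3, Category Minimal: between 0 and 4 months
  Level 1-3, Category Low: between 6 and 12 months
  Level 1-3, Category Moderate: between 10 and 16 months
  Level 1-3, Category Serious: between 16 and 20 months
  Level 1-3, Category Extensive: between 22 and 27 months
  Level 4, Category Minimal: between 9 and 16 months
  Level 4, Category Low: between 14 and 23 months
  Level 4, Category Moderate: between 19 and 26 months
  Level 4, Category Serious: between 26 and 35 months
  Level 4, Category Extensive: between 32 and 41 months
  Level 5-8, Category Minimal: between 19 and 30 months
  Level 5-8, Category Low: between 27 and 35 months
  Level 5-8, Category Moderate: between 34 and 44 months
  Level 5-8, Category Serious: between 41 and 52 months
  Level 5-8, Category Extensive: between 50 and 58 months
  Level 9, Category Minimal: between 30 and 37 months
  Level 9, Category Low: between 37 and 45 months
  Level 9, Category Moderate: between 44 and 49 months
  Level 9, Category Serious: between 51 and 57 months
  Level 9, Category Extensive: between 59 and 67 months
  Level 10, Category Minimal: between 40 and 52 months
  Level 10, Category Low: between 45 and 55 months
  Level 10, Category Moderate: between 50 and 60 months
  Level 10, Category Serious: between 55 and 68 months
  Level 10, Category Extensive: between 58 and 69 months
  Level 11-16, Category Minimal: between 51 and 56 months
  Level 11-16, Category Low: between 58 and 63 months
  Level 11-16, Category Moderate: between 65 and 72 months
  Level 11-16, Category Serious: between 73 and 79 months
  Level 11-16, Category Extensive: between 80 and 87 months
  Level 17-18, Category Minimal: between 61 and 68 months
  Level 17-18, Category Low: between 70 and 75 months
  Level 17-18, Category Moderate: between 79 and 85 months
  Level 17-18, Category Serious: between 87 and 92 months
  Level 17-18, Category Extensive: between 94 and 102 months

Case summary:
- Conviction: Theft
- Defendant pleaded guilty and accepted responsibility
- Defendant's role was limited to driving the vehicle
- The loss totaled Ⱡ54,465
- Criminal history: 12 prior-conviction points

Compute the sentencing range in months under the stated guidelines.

Base offense level for theft: 5.
A1 applies: 5 − 1 = 4.
A2 applies: 4 − 1 = 3.
A4 does not apply.
A5 applies (level before this adjustment is 3 < 15, so +1): 3 + 1 = 4.
A7 does not apply.
Final offense level: 4.
Criminal history: 12 prior points → Category Serious (9-15).
Level 4 falls in the 4 band.
Grid: Level 4 × Category Serious = 26-35 months.

26-35 months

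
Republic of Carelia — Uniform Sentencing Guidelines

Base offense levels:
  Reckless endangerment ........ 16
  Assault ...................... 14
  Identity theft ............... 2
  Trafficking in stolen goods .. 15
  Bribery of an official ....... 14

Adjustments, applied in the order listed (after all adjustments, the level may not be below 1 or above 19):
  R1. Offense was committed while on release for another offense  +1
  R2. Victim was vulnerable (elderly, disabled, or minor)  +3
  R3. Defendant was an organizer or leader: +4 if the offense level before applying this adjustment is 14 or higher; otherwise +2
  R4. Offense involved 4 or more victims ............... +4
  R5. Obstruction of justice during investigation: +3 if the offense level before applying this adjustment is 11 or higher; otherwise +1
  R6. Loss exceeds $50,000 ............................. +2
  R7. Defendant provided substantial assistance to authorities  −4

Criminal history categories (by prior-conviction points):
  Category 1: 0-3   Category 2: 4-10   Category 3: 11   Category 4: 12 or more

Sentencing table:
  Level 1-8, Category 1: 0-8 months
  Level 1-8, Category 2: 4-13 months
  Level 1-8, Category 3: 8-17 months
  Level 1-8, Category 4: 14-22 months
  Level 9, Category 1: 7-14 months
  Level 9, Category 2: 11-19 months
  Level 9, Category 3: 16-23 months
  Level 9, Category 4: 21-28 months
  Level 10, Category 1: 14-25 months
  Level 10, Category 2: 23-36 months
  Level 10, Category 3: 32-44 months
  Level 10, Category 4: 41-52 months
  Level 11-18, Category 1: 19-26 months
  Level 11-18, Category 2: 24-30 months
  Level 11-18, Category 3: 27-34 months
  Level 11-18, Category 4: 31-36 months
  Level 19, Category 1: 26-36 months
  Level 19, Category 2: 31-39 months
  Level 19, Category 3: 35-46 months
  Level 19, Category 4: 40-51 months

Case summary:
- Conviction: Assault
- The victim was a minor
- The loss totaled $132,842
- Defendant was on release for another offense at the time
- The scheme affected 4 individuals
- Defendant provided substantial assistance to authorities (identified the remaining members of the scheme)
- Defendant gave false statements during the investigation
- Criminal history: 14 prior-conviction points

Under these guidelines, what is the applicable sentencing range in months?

Base offense level for assault: 14.
R1 applies: 14 + 1 = 15.
R2 applies: 15 + 3 = 18.
R4 applies: 18 + 4 = 22.
R5 applies (level before this adjustment is 22 ≥ 11, so +3): 22 + 3 = 25.
R6 applies: 25 + 2 = 27.
R7 applies: 27 − 4 = 23.
Level 23 exceeds the maximum of 19; capped at 19.
Final offense level: 19.
Criminal history: 14 prior points → Category 4 (12+).
Level 19 falls in the 19 band.
Grid: Level 19 × Category 4 = 40-51 months.

40-51 months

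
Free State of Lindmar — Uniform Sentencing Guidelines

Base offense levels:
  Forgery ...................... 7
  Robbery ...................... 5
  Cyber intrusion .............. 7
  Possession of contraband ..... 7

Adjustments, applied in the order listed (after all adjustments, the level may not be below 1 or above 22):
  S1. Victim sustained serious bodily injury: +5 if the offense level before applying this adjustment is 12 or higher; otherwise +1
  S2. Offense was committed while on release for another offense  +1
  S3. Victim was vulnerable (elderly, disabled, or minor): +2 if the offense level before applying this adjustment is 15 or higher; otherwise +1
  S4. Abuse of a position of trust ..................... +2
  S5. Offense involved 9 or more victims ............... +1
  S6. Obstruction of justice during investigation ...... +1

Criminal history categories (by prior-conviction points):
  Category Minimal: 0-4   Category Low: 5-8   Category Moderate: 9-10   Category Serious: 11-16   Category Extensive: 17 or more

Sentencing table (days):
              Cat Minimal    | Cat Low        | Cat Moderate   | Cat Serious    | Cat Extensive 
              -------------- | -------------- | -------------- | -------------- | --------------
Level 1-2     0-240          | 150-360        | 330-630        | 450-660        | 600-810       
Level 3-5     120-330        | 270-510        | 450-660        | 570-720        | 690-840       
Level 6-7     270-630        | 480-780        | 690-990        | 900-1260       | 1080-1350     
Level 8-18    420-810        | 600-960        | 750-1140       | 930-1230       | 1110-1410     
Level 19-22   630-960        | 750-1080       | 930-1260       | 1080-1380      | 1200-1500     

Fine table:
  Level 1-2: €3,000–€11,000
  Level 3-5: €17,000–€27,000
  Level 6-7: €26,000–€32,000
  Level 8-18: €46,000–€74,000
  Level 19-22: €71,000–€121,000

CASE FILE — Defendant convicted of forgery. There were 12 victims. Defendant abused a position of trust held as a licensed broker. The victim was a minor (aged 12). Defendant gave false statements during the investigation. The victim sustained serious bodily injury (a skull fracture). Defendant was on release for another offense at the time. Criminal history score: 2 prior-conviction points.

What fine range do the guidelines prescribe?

€46,000–€74,000

Base offense level for forgery: 7.
S1 applies (level before this adjustment is 7 < 12, so +1): 7 + 1 = 8.
S2 applies: 8 + 1 = 9.
S3 applies (level before this adjustment is 9 < 15, so +1): 9 + 1 = 10.
S4 applies: 10 + 2 = 12.
S5 applies: 12 + 1 = 13.
S6 applies: 13 + 1 = 14.
Final offense level: 14.
Level 14 falls in the 8-18 band.
Fine table: Level 8-18 → €46,000–€74,000.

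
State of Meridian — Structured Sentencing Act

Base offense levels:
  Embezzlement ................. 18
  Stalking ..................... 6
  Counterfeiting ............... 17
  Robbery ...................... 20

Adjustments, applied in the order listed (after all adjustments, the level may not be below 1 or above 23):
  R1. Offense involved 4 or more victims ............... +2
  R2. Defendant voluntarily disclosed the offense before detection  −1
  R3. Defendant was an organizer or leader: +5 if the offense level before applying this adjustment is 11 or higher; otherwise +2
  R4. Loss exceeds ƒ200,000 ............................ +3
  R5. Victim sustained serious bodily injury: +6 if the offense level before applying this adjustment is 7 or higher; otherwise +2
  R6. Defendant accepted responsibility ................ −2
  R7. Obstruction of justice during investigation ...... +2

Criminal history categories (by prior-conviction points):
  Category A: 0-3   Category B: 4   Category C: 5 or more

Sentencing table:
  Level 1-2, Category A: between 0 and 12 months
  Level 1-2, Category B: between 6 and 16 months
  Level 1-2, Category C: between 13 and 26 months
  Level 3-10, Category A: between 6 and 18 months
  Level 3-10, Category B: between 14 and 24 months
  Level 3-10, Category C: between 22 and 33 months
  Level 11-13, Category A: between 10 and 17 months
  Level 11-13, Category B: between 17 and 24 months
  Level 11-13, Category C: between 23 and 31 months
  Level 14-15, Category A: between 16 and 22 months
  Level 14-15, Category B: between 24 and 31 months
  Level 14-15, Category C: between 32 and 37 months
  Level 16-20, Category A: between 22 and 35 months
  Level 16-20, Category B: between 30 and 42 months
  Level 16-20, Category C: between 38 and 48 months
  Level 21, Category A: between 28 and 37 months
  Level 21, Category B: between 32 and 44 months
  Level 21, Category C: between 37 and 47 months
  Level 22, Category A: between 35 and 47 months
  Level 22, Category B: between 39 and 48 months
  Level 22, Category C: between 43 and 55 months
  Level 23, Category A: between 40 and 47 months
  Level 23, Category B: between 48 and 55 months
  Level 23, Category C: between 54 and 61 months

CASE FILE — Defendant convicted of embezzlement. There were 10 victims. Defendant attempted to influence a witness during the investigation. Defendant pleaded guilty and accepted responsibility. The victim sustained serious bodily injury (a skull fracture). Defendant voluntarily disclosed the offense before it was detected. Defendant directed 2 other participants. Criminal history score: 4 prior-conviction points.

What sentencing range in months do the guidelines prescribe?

48-55 months

Base offense level for embezzlement: 18.
R1 applies: 18 + 2 = 20.
R2 applies: 20 − 1 = 19.
R3 applies (level before this adjustment is 19 ≥ 11, so +5): 19 + 5 = 24.
R5 applies (level before this adjustment is 24 ≥ 7, so +6): 24 + 6 = 30.
R6 applies: 30 − 2 = 28.
R7 applies: 28 + 2 = 30.
Level 30 exceeds the maximum of 23; capped at 23.
Final offense level: 23.
Criminal history: 4 prior points → Category B (4).
Level 23 falls in the 23 band.
Grid: Level 23 × Category B = 48-55 months.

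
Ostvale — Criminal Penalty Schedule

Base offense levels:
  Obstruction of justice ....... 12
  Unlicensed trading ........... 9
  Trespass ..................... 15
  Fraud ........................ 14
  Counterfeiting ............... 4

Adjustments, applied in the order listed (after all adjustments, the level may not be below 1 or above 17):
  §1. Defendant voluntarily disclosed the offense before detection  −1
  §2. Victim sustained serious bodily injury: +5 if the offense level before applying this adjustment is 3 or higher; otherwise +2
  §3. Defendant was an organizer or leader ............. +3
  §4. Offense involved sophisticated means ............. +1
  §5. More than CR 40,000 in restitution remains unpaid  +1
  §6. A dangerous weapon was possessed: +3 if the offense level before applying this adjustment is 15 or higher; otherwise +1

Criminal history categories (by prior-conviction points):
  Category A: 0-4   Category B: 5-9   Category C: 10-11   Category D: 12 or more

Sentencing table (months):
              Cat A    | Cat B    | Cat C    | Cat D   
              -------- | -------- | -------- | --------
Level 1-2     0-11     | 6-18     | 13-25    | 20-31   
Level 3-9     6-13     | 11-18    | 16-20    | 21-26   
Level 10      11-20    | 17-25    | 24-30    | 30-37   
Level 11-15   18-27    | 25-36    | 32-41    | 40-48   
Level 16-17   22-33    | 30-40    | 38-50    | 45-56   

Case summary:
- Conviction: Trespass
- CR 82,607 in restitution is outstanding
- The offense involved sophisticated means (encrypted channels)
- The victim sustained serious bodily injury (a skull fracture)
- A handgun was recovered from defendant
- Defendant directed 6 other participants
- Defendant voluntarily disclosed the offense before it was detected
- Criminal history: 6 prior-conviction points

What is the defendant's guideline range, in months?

30-40 months

Base offense level for trespass: 15.
§1 applies: 15 − 1 = 14.
§2 applies (level before this adjustment is 14 ≥ 3, so +5): 14 + 5 = 19.
§3 applies: 19 + 3 = 22.
§4 applies: 22 + 1 = 23.
§5 applies: 23 + 1 = 24.
§6 applies (level before this adjustment is 24 ≥ 15, so +3): 24 + 3 = 27.
Level 27 exceeds the maximum of 17; capped at 17.
Final offense level: 17.
Criminal history: 6 prior points → Category B (5-9).
Level 17 falls in the 16-17 band.
Grid: Level 16-17 × Category B = 30-40 months.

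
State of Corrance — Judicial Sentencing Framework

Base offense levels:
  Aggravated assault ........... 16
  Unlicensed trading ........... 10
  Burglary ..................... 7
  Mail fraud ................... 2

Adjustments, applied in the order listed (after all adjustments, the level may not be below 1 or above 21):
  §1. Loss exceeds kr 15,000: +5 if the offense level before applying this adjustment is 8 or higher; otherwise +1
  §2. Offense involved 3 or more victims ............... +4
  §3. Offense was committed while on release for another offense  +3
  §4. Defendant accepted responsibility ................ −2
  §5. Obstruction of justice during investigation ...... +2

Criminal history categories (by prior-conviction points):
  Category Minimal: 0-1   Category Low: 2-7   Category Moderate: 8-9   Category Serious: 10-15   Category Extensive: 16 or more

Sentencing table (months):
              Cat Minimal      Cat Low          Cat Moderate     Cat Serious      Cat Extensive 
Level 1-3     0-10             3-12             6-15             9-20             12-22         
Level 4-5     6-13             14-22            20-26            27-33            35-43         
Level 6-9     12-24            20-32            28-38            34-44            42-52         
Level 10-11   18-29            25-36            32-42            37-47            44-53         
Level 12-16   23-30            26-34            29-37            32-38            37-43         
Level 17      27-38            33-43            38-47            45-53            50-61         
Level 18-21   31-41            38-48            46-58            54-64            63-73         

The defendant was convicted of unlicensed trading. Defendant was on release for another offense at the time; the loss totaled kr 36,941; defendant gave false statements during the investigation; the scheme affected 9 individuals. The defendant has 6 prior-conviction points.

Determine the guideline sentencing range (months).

Base offense level for unlicensed trading: 10.
§1 applies (level before this adjustment is 10 ≥ 8, so +5): 10 + 5 = 15.
§2 applies: 15 + 4 = 19.
§3 applies: 19 + 3 = 22.
§4 does not apply.
§5 applies: 22 + 2 = 24.
Level 24 exceeds the maximum of 21; capped at 21.
Final offense level: 21.
Criminal history: 6 prior points → Category Low (2-7).
Level 21 falls in the 18-21 band.
Grid: Level 18-21 × Category Low = 38-48 months.

38-48 months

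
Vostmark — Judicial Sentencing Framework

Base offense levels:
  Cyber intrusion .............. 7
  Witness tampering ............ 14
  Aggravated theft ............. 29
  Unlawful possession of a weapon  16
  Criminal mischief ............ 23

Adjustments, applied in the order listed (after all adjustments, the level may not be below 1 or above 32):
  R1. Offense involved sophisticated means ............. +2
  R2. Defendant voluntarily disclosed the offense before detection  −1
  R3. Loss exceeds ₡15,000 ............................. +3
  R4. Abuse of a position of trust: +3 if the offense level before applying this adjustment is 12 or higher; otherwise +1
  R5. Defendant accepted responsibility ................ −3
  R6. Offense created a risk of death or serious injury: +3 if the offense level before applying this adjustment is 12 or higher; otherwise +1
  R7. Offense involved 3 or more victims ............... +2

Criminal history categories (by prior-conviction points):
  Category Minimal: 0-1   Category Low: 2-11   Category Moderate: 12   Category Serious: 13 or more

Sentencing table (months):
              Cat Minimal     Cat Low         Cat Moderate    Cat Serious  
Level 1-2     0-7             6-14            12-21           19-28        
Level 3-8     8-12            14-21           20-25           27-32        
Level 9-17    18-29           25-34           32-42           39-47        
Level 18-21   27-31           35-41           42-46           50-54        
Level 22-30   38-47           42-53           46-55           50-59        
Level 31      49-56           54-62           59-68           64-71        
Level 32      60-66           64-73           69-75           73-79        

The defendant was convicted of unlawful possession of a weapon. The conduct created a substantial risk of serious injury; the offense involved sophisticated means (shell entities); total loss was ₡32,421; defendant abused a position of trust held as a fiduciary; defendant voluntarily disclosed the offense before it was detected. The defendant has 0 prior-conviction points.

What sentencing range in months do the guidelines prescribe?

38-47 months

Base offense level for unlawful possession of a weapon: 16.
R1 applies: 16 + 2 = 18.
R2 applies: 18 − 1 = 17.
R3 applies: 17 + 3 = 20.
R4 applies (level before this adjustment is 20 ≥ 12, so +3): 20 + 3 = 23.
R6 applies (level before this adjustment is 23 ≥ 12, so +3): 23 + 3 = 26.
Final offense level: 26.
Criminal history: 0 prior points → Category Minimal (0-1).
Level 26 falls in the 22-30 band.
Grid: Level 22-30 × Category Minimal = 38-47 months.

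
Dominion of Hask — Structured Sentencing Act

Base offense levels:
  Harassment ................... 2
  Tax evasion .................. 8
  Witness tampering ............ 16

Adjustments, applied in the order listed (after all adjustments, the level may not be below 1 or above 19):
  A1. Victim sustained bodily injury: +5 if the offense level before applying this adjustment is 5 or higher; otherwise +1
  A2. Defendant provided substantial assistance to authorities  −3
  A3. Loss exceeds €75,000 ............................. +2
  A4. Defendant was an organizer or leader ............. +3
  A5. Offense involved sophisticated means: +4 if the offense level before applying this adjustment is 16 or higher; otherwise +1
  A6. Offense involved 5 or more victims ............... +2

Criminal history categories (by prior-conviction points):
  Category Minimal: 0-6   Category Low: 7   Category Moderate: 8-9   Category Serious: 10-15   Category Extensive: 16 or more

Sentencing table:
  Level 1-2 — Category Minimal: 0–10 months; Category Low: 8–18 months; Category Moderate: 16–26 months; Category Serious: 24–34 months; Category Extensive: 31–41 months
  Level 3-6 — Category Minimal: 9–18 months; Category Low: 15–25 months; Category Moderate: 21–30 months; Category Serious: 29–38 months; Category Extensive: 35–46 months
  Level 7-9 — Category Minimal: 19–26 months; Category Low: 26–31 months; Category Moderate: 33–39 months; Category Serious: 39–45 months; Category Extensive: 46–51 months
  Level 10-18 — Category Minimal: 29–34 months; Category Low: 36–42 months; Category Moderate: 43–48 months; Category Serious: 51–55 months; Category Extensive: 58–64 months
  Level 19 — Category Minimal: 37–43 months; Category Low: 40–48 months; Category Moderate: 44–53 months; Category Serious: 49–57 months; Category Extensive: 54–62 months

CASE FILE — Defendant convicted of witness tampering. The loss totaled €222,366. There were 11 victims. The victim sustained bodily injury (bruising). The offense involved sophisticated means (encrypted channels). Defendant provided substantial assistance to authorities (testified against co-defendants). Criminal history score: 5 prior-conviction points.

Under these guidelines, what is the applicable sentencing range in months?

37-43 months

Base offense level for witness tampering: 16.
A1 applies (level before this adjustment is 16 ≥ 5, so +5): 16 + 5 = 21.
A2 applies: 21 − 3 = 18.
A3 applies: 18 + 2 = 20.
A4 does not apply.
A5 applies (level before this adjustment is 20 ≥ 16, so +4): 20 + 4 = 24.
A6 applies: 24 + 2 = 26.
Level 26 exceeds the maximum of 19; capped at 19.
Final offense level: 19.
Criminal history: 5 prior points → Category Minimal (0-6).
Level 19 falls in the 19 band.
Grid: Level 19 × Category Minimal = 37-43 months.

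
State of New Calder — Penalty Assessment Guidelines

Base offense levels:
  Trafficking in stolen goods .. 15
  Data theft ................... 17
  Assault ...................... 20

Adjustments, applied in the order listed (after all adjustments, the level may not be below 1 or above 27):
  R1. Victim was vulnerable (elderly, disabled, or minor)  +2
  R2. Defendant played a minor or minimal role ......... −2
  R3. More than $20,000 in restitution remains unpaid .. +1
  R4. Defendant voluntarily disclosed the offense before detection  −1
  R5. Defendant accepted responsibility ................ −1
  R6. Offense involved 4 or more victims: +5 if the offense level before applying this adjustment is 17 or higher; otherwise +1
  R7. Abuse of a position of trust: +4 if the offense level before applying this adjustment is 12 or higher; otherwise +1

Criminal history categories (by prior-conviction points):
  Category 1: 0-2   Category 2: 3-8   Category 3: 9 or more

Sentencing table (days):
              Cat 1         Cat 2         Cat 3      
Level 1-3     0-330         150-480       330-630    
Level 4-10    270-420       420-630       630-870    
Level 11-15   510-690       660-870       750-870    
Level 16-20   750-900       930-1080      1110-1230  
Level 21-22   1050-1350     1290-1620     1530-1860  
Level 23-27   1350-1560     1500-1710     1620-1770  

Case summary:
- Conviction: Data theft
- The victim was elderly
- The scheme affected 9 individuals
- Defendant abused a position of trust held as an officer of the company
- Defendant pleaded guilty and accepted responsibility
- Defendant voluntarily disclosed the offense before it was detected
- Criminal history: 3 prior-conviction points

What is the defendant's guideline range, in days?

Base offense level for data theft: 17.
R1 applies: 17 + 2 = 19.
R2 does not apply.
R4 applies: 19 − 1 = 18.
R5 applies: 18 − 1 = 17.
R6 applies (level before this adjustment is 17 ≥ 17, so +5): 17 + 5 = 22.
R7 applies (level before this adjustment is 22 ≥ 12, so +4): 22 + 4 = 26.
Final offense level: 26.
Criminal history: 3 prior points → Category 2 (3-8).
Level 26 falls in the 23-27 band.
Grid: Level 23-27 × Category 2 = 1500-1710 days.

1500-1710 days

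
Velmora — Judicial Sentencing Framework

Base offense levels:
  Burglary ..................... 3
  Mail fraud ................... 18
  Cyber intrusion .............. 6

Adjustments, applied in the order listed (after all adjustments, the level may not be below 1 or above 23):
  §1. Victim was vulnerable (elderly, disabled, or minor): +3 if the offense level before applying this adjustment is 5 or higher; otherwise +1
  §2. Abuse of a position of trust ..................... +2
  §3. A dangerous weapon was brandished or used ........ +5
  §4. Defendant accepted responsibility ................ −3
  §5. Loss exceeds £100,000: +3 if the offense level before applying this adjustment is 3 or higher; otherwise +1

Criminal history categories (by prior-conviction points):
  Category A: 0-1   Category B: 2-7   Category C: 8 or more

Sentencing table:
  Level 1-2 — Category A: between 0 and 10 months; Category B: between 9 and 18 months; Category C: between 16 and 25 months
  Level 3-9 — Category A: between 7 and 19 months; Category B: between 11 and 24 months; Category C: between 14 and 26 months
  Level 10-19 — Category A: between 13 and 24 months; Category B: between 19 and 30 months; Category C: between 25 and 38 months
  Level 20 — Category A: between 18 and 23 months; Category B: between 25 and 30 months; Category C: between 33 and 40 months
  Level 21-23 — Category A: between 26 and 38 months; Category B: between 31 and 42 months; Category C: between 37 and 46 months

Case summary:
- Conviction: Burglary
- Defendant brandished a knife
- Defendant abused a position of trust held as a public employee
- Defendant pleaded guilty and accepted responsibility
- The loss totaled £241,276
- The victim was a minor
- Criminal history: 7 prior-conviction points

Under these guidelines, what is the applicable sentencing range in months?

Base offense level for burglary: 3.
§1 applies (level before this adjustment is 3 < 5, so +1): 3 + 1 = 4.
§2 applies: 4 + 2 = 6.
§3 applies: 6 + 5 = 11.
§4 applies: 11 − 3 = 8.
§5 applies (level before this adjustment is 8 ≥ 3, so +3): 8 + 3 = 11.
Final offense level: 11.
Criminal history: 7 prior points → Category B (2-7).
Level 11 falls in the 10-19 band.
Grid: Level 10-19 × Category B = 19-30 months.

19-30 months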